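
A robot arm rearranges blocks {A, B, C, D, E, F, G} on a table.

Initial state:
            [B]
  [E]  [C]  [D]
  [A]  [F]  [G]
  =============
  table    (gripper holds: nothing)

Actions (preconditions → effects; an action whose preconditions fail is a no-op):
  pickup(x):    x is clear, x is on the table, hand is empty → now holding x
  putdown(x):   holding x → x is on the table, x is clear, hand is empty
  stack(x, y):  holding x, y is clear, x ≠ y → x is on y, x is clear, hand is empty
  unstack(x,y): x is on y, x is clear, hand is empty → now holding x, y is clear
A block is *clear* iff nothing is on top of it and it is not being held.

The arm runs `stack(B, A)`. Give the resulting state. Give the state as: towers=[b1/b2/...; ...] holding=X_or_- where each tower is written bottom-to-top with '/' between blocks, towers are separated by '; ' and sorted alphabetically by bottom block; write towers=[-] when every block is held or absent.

towers=[A/E; F/C; G/D/B] holding=-

before: towers=[A/E; F/C; G/D/B] holding=-
pre[stack(B, A)]: holding(B) ✗, clear(A) ✗, B≠A ✓
holding(B), clear(A) unmet → stack(B, A) is a no-op
after:  towers=[A/E; F/C; G/D/B] holding=-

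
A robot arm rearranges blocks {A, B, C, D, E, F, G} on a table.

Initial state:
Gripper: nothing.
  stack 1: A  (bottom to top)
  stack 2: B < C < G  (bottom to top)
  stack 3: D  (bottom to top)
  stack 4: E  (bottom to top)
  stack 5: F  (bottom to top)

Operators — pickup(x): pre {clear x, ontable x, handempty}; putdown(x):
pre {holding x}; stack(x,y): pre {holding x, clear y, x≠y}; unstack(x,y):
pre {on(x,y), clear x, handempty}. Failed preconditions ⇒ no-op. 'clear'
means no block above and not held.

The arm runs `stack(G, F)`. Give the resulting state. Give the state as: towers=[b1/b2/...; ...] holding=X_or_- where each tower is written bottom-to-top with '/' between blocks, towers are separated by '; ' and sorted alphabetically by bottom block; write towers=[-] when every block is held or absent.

towers=[A; B/C/G; D; E; F] holding=-

before: towers=[A; B/C/G; D; E; F] holding=-
pre[stack(G, F)]: holding(G) fail, clear(F) ok, G≠F ok
holding(G) unmet → stack(G, F) is a no-op
after:  towers=[A; B/C/G; D; E; F] holding=-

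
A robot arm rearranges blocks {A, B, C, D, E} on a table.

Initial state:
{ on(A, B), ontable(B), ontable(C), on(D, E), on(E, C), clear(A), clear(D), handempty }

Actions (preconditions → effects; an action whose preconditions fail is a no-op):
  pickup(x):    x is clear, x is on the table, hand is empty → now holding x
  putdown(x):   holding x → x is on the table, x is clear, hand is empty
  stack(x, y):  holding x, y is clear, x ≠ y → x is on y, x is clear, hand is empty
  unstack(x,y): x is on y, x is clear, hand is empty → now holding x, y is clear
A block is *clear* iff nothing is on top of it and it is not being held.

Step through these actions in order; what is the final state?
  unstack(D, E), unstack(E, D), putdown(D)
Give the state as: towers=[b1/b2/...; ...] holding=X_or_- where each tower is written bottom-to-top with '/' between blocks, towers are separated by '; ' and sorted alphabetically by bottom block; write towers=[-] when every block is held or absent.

towers=[B/A; C/E; D] holding=-

step 1 (unstack(D, E)): towers=[B/A; C/E] holding=D
step 2 (unstack(E, D)) [no-op]: towers=[B/A; C/E] holding=D
step 3 (putdown(D)): towers=[B/A; C/E; D] holding=-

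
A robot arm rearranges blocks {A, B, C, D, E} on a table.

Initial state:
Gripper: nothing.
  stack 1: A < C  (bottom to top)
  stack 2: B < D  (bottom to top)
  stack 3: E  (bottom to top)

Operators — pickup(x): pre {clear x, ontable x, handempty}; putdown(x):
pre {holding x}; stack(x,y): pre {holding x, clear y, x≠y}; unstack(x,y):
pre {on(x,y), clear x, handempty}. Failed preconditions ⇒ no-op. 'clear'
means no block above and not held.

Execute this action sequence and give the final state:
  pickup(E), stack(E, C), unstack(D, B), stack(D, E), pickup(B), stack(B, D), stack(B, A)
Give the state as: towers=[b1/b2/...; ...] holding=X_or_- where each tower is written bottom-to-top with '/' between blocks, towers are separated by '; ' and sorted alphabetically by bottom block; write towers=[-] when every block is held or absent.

towers=[A/C/E/D/B] holding=-

step 1 (pickup(E)): towers=[A/C; B/D] holding=E
step 2 (stack(E, C)): towers=[A/C/E; B/D] holding=-
step 3 (unstack(D, B)): towers=[A/C/E; B] holding=D
step 4 (stack(D, E)): towers=[A/C/E/D; B] holding=-
step 5 (pickup(B)): towers=[A/C/E/D] holding=B
step 6 (stack(B, D)): towers=[A/C/E/D/B] holding=-
step 7 (stack(B, A)) [no-op]: towers=[A/C/E/D/B] holding=-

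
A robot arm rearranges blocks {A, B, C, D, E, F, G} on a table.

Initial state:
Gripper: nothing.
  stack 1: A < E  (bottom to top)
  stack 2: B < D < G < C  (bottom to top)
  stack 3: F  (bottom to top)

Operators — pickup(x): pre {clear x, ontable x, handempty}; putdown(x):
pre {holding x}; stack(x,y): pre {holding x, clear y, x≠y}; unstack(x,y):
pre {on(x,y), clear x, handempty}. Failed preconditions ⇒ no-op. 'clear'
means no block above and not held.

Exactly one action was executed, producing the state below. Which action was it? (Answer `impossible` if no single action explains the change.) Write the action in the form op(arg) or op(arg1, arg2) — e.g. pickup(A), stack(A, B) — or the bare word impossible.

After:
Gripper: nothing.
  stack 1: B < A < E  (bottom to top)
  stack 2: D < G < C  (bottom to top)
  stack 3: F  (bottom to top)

target: towers=[B/A/E; D/G/C; F] holding=-
         pickup(F) → towers=[A/E; B/D/G/C] holding=F
     unstack(E, A) → towers=[A; B/D/G/C; F] holding=E
     unstack(C, G) → towers=[A/E; B/D/G; F] holding=C
none of the 3 applicable actions match → impossible

impossible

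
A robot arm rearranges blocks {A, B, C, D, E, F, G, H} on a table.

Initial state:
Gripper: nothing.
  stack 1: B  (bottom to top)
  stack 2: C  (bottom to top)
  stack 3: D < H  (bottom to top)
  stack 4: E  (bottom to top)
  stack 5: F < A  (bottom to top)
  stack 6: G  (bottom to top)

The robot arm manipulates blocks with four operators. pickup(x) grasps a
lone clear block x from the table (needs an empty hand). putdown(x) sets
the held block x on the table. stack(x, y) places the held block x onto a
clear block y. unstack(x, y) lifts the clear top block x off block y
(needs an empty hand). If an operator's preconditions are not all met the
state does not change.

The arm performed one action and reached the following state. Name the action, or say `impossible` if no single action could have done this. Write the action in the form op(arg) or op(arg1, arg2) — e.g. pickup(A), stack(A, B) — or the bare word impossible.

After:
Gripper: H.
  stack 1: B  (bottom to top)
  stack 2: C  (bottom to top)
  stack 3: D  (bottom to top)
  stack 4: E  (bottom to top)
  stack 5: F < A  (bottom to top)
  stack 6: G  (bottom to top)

unstack(H, D)

target: towers=[B; C; D; E; F/A; G] holding=H
         pickup(G) → towers=[B; C; D/H; E; F/A] holding=G
     unstack(A, F) → towers=[B; C; D/H; E; F; G] holding=A
         pickup(E) → towers=[B; C; D/H; F/A; G] holding=E
     unstack(H, D) → towers=[B; C; D; E; F/A; G] holding=H  ← match
         pickup(B) → towers=[C; D/H; E; F/A; G] holding=B
         pickup(C) → towers=[B; D/H; E; F/A; G] holding=C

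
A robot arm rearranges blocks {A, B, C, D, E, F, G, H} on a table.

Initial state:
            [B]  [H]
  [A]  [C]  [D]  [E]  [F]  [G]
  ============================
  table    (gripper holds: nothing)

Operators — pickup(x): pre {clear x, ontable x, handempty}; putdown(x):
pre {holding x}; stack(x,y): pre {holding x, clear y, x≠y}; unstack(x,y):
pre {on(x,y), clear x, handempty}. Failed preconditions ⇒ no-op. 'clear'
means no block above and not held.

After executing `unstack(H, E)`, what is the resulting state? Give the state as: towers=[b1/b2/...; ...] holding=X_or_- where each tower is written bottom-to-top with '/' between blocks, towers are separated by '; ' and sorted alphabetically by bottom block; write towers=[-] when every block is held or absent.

before: towers=[A; C; D/B; E/H; F; G] holding=-
pre[unstack(H, E)]: on(H,E) ok, clear(H) ok, handempty ok
all met → apply unstack(H, E)
after:  towers=[A; C; D/B; E; F; G] holding=H

towers=[A; C; D/B; E; F; G] holding=H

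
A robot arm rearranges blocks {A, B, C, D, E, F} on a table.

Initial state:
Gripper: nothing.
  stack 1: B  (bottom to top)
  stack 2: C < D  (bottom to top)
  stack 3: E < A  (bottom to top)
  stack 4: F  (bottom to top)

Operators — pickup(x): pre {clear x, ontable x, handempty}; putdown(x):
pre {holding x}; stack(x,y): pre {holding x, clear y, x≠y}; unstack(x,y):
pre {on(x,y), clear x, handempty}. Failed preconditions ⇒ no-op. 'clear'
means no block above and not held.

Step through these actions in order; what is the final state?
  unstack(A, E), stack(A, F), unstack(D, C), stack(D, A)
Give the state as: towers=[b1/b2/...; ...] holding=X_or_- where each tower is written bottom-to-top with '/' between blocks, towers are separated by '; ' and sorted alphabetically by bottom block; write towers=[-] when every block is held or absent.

step 1 (unstack(A, E)): towers=[B; C/D; E; F] holding=A
step 2 (stack(A, F)): towers=[B; C/D; E; F/A] holding=-
step 3 (unstack(D, C)): towers=[B; C; E; F/A] holding=D
step 4 (stack(D, A)): towers=[B; C; E; F/A/D] holding=-

towers=[B; C; E; F/A/D] holding=-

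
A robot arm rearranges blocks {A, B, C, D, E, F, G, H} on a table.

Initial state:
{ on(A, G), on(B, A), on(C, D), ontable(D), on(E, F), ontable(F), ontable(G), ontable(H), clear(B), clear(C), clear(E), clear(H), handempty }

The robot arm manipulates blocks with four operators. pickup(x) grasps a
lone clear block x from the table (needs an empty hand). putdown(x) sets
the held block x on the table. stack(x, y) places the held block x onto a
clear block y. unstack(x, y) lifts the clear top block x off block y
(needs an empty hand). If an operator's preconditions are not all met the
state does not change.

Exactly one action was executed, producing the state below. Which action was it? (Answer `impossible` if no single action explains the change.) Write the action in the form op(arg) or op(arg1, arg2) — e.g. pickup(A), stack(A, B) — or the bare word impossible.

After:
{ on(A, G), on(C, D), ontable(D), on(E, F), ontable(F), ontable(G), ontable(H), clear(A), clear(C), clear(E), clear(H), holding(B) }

target: towers=[D/C; F/E; G/A; H] holding=B
     unstack(E, F) → towers=[D/C; F; G/A/B; H] holding=E
         pickup(H) → towers=[D/C; F/E; G/A/B] holding=H
     unstack(B, A) → towers=[D/C; F/E; G/A; H] holding=B  ← match
     unstack(C, D) → towers=[D; F/E; G/A/B; H] holding=C

unstack(B, A)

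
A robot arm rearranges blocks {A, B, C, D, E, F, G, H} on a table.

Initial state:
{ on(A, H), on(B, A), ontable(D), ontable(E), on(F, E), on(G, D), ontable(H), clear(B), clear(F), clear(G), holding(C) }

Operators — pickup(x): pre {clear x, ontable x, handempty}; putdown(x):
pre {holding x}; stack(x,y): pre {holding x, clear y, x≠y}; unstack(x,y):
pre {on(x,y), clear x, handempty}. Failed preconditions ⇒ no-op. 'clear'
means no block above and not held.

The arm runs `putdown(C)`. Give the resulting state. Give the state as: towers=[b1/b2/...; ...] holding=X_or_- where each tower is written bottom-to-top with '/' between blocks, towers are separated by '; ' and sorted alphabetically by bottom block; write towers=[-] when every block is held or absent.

towers=[C; D/G; E/F; H/A/B] holding=-

before: towers=[D/G; E/F; H/A/B] holding=C
pre[putdown(C)]: holding(C) ✓
all met → apply putdown(C)
after:  towers=[C; D/G; E/F; H/A/B] holding=-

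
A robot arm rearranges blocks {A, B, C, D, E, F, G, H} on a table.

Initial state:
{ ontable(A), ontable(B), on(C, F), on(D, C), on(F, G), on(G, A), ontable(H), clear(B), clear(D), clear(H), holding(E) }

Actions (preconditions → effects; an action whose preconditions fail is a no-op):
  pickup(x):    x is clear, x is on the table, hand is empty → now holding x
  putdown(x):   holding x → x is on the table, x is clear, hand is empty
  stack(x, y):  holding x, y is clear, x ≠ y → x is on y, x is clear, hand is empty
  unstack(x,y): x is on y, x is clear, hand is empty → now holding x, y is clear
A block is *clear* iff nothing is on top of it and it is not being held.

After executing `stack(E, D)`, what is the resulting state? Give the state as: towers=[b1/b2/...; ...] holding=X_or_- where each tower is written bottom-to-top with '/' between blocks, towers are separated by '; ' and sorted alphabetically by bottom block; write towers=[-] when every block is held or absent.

towers=[A/G/F/C/D/E; B; H] holding=-

before: towers=[A/G/F/C/D; B; H] holding=E
pre[stack(E, D)]: holding(E) ok, clear(D) ok, E≠D ok
all met → apply stack(E, D)
after:  towers=[A/G/F/C/D/E; B; H] holding=-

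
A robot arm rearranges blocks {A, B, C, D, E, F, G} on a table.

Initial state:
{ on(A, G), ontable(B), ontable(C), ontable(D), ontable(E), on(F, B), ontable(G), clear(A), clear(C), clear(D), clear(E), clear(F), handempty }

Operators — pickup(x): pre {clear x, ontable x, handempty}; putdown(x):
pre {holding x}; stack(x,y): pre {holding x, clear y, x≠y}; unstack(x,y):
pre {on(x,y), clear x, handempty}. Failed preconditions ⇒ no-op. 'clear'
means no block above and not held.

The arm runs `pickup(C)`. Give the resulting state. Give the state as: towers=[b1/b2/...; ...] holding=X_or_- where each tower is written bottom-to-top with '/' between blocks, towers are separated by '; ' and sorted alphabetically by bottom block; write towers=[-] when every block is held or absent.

before: towers=[B/F; C; D; E; G/A] holding=-
pre[pickup(C)]: clear(C) yes, ontable(C) yes, handempty yes
all met → apply pickup(C)
after:  towers=[B/F; D; E; G/A] holding=C

towers=[B/F; D; E; G/A] holding=C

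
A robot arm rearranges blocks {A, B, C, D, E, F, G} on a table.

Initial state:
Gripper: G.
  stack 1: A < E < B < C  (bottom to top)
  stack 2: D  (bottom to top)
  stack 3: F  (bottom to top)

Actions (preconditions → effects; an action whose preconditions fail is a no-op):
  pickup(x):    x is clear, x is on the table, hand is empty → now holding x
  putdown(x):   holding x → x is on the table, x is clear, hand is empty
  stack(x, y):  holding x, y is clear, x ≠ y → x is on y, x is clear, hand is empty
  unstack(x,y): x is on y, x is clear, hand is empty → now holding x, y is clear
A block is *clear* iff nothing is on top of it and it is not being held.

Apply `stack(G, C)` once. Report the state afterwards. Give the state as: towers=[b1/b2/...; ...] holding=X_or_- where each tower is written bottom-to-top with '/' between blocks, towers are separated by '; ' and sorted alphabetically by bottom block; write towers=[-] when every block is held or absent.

before: towers=[A/E/B/C; D; F] holding=G
pre[stack(G, C)]: holding(G) yes, clear(C) yes, G≠C yes
all met → apply stack(G, C)
after:  towers=[A/E/B/C/G; D; F] holding=-

towers=[A/E/B/C/G; D; F] holding=-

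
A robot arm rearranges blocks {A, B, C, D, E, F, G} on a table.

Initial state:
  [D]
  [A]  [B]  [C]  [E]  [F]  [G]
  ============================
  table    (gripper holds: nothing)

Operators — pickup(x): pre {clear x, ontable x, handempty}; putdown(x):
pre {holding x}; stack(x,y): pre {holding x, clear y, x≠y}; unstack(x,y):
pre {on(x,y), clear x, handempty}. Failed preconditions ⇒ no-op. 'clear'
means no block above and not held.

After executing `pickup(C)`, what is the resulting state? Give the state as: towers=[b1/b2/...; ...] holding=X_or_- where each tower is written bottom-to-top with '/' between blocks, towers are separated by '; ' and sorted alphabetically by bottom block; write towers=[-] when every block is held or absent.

before: towers=[A/D; B; C; E; F; G] holding=-
pre[pickup(C)]: clear(C) ✓, ontable(C) ✓, handempty ✓
all met → apply pickup(C)
after:  towers=[A/D; B; E; F; G] holding=C

towers=[A/D; B; E; F; G] holding=C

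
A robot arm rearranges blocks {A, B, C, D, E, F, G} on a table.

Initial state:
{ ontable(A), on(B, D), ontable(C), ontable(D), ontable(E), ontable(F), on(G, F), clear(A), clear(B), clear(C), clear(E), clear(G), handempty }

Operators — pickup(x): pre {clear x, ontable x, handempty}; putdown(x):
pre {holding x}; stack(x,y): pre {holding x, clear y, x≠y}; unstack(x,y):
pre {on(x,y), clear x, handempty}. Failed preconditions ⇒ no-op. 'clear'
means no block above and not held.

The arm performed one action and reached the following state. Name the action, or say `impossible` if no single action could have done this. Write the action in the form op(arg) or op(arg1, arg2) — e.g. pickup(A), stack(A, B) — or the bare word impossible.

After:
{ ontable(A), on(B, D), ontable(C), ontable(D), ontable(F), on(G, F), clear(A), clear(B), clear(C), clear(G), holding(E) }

target: towers=[A; C; D/B; F/G] holding=E
     unstack(B, D) → towers=[A; C; D; E; F/G] holding=B
     unstack(G, F) → towers=[A; C; D/B; E; F] holding=G
         pickup(A) → towers=[C; D/B; E; F/G] holding=A
         pickup(E) → towers=[A; C; D/B; F/G] holding=E  ← match
         pickup(C) → towers=[A; D/B; E; F/G] holding=C

pickup(E)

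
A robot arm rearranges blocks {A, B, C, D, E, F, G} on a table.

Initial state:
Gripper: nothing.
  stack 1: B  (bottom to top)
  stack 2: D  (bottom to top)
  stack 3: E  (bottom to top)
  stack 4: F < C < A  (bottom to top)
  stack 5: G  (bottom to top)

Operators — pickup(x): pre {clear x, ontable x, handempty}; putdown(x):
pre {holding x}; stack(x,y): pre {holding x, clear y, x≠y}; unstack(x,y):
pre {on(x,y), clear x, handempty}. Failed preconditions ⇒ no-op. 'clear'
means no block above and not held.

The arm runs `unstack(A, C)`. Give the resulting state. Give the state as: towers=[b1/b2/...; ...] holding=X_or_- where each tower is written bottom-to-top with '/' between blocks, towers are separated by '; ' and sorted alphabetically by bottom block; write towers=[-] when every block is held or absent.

towers=[B; D; E; F/C; G] holding=A

before: towers=[B; D; E; F/C/A; G] holding=-
pre[unstack(A, C)]: on(A,C) ✓, clear(A) ✓, handempty ✓
all met → apply unstack(A, C)
after:  towers=[B; D; E; F/C; G] holding=A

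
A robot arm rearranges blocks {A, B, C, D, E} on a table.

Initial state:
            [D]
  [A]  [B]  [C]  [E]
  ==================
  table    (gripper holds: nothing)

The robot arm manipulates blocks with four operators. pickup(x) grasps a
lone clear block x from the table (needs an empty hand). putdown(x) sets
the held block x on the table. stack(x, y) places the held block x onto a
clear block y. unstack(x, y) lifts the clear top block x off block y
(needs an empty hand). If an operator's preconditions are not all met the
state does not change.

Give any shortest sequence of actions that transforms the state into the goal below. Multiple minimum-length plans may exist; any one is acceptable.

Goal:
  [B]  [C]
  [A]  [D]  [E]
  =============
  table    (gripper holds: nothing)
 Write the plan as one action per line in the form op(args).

pickup(B)
stack(B, A)
unstack(D, C)
putdown(D)
pickup(C)
stack(C, D)

step 1 (pickup(B)): towers=[A; C/D; E] holding=B
step 2 (stack(B, A)): towers=[A/B; C/D; E] holding=-
step 3 (unstack(D, C)): towers=[A/B; C; E] holding=D
step 4 (putdown(D)): towers=[A/B; C; D; E] holding=-
step 5 (pickup(C)): towers=[A/B; D; E] holding=C
step 6 (stack(C, D)): towers=[A/B; D/C; E] holding=-
goal check: towers=[A/B; D/C; E] holding=- — reached (length 6, optimal by BFS)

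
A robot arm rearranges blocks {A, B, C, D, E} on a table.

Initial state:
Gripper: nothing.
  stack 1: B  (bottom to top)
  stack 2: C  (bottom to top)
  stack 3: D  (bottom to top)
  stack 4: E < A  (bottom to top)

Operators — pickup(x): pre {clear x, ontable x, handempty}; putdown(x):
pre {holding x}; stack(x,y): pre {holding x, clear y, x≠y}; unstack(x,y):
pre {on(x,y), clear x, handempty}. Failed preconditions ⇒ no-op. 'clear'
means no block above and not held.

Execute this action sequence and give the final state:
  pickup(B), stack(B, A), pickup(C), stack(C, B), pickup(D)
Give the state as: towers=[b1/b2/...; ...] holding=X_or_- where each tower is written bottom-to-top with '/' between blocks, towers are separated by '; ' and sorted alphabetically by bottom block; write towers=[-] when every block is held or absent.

towers=[E/A/B/C] holding=D

step 1 (pickup(B)): towers=[C; D; E/A] holding=B
step 2 (stack(B, A)): towers=[C; D; E/A/B] holding=-
step 3 (pickup(C)): towers=[D; E/A/B] holding=C
step 4 (stack(C, B)): towers=[D; E/A/B/C] holding=-
step 5 (pickup(D)): towers=[E/A/B/C] holding=D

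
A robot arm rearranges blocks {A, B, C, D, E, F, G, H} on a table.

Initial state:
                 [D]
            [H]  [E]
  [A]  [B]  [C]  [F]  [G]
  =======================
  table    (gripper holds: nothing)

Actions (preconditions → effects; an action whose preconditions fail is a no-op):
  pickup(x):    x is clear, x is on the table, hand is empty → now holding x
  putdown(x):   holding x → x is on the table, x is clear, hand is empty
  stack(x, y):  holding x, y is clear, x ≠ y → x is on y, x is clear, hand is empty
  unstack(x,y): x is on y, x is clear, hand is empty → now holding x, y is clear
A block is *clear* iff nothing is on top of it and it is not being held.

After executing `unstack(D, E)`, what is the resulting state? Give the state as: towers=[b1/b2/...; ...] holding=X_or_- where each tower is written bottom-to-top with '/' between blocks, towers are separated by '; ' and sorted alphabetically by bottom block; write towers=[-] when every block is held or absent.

before: towers=[A; B; C/H; F/E/D; G] holding=-
pre[unstack(D, E)]: on(D,E) yes, clear(D) yes, handempty yes
all met → apply unstack(D, E)
after:  towers=[A; B; C/H; F/E; G] holding=D

towers=[A; B; C/H; F/E; G] holding=D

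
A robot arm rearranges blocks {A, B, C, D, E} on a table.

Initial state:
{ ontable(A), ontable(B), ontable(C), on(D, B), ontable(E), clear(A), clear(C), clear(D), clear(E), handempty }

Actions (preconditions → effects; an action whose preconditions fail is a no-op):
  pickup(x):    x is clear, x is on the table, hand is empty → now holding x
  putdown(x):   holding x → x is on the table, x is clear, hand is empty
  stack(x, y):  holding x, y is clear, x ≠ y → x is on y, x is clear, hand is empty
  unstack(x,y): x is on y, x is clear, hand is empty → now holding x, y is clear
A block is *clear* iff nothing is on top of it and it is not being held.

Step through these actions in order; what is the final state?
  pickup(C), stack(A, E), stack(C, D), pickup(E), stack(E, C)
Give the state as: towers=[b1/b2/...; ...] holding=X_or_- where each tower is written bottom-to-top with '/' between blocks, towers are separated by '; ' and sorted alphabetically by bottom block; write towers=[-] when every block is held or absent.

step 1 (pickup(C)): towers=[A; B/D; E] holding=C
step 2 (stack(A, E)) [no-op]: towers=[A; B/D; E] holding=C
step 3 (stack(C, D)): towers=[A; B/D/C; E] holding=-
step 4 (pickup(E)): towers=[A; B/D/C] holding=E
step 5 (stack(E, C)): towers=[A; B/D/C/E] holding=-

towers=[A; B/D/C/E] holding=-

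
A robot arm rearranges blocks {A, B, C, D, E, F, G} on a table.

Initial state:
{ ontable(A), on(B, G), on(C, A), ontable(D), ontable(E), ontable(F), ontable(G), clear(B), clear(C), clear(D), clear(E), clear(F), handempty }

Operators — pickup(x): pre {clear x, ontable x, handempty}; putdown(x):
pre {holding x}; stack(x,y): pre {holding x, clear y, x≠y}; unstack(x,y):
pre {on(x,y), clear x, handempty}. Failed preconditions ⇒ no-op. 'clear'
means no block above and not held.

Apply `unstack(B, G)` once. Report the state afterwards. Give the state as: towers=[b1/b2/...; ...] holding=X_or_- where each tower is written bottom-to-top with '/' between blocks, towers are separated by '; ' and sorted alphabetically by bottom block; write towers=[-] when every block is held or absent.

before: towers=[A/C; D; E; F; G/B] holding=-
pre[unstack(B, G)]: on(B,G) ✓, clear(B) ✓, handempty ✓
all met → apply unstack(B, G)
after:  towers=[A/C; D; E; F; G] holding=B

towers=[A/C; D; E; F; G] holding=B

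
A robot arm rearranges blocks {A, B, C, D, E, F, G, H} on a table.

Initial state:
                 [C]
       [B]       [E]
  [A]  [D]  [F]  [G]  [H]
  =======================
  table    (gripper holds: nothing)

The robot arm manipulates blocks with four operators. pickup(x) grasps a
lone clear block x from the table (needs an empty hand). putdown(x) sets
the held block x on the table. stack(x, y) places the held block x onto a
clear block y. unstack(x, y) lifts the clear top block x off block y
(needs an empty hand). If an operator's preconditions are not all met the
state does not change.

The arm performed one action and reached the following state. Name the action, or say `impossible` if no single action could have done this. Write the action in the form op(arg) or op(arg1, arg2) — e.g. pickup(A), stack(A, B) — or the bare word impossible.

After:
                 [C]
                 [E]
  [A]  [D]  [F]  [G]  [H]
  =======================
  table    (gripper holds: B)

target: towers=[A; D; F; G/E/C; H] holding=B
         pickup(A) → towers=[D/B; F; G/E/C; H] holding=A
         pickup(H) → towers=[A; D/B; F; G/E/C] holding=H
     unstack(B, D) → towers=[A; D; F; G/E/C; H] holding=B  ← match
         pickup(F) → towers=[A; D/B; G/E/C; H] holding=F
     unstack(C, E) → towers=[A; D/B; F; G/E; H] holding=C

unstack(B, D)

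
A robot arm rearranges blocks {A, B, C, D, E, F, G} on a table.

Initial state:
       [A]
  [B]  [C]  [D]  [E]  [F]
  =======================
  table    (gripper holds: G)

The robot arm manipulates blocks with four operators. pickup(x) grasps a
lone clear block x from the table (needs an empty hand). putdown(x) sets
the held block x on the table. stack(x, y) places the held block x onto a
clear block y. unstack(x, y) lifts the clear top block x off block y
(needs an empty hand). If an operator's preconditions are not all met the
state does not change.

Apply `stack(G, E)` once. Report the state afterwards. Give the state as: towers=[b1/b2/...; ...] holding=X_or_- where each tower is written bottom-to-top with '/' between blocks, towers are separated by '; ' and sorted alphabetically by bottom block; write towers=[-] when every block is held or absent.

before: towers=[B; C/A; D; E; F] holding=G
pre[stack(G, E)]: holding(G) yes, clear(E) yes, G≠E yes
all met → apply stack(G, E)
after:  towers=[B; C/A; D; E/G; F] holding=-

towers=[B; C/A; D; E/G; F] holding=-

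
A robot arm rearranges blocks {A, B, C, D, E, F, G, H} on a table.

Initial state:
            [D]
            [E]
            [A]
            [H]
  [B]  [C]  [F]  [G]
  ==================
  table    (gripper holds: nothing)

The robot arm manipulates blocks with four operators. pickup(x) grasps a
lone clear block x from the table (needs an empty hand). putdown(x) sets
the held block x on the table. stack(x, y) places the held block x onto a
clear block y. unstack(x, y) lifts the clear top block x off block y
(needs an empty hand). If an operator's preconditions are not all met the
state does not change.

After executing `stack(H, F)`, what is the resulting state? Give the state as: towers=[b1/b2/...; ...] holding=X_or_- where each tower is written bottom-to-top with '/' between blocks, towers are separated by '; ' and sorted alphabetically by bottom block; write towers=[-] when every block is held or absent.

before: towers=[B; C; F/H/A/E/D; G] holding=-
pre[stack(H, F)]: holding(H) no, clear(F) no, H≠F yes
holding(H), clear(F) unmet → stack(H, F) is a no-op
after:  towers=[B; C; F/H/A/E/D; G] holding=-

towers=[B; C; F/H/A/E/D; G] holding=-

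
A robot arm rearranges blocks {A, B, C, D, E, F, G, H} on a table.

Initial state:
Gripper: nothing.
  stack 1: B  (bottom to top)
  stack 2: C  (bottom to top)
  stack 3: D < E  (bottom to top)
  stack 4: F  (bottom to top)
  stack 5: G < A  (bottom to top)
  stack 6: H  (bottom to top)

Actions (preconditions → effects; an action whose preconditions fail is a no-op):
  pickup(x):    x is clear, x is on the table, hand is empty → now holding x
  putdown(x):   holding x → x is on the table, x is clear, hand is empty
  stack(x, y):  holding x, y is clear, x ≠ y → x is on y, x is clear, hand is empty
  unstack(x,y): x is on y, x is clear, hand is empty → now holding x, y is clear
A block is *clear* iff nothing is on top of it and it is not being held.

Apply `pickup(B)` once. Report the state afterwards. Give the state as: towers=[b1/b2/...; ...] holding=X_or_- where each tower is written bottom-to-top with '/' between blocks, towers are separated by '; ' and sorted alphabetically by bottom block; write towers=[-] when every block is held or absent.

before: towers=[B; C; D/E; F; G/A; H] holding=-
pre[pickup(B)]: clear(B) ok, ontable(B) ok, handempty ok
all met → apply pickup(B)
after:  towers=[C; D/E; F; G/A; H] holding=B

towers=[C; D/E; F; G/A; H] holding=B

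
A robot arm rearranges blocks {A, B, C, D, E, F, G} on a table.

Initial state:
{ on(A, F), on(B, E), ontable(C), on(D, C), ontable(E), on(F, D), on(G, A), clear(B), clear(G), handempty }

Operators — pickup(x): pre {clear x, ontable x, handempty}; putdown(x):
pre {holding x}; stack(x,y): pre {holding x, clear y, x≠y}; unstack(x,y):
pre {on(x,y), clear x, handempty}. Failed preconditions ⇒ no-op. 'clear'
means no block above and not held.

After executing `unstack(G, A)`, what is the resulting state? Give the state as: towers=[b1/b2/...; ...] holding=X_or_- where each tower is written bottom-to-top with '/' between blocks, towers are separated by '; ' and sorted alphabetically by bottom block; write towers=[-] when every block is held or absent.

towers=[C/D/F/A; E/B] holding=G

before: towers=[C/D/F/A/G; E/B] holding=-
pre[unstack(G, A)]: on(G,A) ✓, clear(G) ✓, handempty ✓
all met → apply unstack(G, A)
after:  towers=[C/D/F/A; E/B] holding=G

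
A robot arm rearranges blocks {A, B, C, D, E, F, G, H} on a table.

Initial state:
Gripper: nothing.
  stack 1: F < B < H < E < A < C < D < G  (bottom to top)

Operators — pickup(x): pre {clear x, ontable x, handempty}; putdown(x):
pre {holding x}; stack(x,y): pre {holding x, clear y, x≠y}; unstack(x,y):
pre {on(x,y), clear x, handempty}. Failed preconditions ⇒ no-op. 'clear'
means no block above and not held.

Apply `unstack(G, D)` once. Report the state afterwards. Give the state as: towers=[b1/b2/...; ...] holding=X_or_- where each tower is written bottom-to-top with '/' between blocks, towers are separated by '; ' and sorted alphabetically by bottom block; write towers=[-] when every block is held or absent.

towers=[F/B/H/E/A/C/D] holding=G

before: towers=[F/B/H/E/A/C/D/G] holding=-
pre[unstack(G, D)]: on(G,D) ok, clear(G) ok, handempty ok
all met → apply unstack(G, D)
after:  towers=[F/B/H/E/A/C/D] holding=G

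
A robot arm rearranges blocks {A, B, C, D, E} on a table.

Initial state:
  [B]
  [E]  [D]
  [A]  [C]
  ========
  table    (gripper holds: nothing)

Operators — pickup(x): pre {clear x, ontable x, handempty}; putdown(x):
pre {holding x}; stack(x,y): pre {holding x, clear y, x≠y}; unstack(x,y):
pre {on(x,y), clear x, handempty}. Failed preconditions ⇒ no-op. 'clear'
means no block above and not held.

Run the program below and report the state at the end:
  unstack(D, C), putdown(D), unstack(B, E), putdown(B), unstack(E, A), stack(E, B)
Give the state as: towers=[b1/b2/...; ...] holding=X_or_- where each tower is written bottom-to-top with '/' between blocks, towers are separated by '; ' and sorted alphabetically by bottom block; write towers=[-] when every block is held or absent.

step 1 (unstack(D, C)): towers=[A/E/B; C] holding=D
step 2 (putdown(D)): towers=[A/E/B; C; D] holding=-
step 3 (unstack(B, E)): towers=[A/E; C; D] holding=B
step 4 (putdown(B)): towers=[A/E; B; C; D] holding=-
step 5 (unstack(E, A)): towers=[A; B; C; D] holding=E
step 6 (stack(E, B)): towers=[A; B/E; C; D] holding=-

towers=[A; B/E; C; D] holding=-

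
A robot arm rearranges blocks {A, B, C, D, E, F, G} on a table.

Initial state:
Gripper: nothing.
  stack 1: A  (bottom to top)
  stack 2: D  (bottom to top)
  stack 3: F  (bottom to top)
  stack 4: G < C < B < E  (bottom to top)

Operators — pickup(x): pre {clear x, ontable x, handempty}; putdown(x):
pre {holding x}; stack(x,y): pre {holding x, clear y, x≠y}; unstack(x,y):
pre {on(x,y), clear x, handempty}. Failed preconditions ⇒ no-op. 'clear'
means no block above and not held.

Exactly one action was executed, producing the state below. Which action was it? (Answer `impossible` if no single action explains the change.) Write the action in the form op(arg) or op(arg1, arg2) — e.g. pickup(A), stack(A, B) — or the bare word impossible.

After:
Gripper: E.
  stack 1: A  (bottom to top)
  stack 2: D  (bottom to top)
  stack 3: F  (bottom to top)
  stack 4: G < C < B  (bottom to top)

unstack(E, B)

target: towers=[A; D; F; G/C/B] holding=E
         pickup(F) → towers=[A; D; G/C/B/E] holding=F
         pickup(D) → towers=[A; F; G/C/B/E] holding=D
         pickup(A) → towers=[D; F; G/C/B/E] holding=A
     unstack(E, B) → towers=[A; D; F; G/C/B] holding=E  ← match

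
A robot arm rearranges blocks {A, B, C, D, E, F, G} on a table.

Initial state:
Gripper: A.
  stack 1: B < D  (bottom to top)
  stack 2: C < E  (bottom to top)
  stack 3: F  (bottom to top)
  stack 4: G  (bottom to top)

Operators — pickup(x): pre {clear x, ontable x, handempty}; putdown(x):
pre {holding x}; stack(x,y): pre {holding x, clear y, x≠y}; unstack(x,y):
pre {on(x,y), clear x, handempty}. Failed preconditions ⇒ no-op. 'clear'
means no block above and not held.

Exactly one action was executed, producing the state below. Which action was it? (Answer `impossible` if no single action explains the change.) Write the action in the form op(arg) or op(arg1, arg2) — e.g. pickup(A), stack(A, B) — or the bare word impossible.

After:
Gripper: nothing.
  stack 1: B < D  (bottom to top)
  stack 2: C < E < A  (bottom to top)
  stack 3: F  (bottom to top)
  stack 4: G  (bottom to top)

stack(A, E)

target: towers=[B/D; C/E/A; F; G] holding=-
        putdown(A) → towers=[A; B/D; C/E; F; G] holding=-
       stack(A, F) → towers=[B/D; C/E; F/A; G] holding=-
       stack(A, G) → towers=[B/D; C/E; F; G/A] holding=-
       stack(A, D) → towers=[B/D/A; C/E; F; G] holding=-
       stack(A, E) → towers=[B/D; C/E/A; F; G] holding=-  ← match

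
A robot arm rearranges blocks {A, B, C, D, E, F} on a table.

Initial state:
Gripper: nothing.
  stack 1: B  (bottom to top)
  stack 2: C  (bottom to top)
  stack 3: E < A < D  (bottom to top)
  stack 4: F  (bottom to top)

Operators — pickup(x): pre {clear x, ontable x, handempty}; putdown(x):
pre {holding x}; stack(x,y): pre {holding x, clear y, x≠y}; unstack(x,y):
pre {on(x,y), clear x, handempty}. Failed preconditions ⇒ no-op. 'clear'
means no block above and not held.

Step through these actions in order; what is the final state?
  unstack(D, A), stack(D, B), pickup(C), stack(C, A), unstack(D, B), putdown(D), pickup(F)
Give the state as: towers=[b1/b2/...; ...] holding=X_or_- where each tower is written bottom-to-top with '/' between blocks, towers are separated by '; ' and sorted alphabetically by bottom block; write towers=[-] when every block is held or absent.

towers=[B; D; E/A/C] holding=F

step 1 (unstack(D, A)): towers=[B; C; E/A; F] holding=D
step 2 (stack(D, B)): towers=[B/D; C; E/A; F] holding=-
step 3 (pickup(C)): towers=[B/D; E/A; F] holding=C
step 4 (stack(C, A)): towers=[B/D; E/A/C; F] holding=-
step 5 (unstack(D, B)): towers=[B; E/A/C; F] holding=D
step 6 (putdown(D)): towers=[B; D; E/A/C; F] holding=-
step 7 (pickup(F)): towers=[B; D; E/A/C] holding=F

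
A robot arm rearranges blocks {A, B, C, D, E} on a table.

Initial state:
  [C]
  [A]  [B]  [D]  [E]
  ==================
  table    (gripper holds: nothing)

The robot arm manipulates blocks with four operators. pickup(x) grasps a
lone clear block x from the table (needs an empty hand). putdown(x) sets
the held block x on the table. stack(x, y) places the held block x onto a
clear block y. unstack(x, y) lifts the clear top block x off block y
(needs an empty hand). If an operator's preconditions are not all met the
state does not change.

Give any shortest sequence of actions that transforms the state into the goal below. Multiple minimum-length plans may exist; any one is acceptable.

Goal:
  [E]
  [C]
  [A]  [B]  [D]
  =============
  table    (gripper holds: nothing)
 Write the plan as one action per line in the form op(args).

pickup(E)
stack(E, C)

step 1 (pickup(E)): towers=[A/C; B; D] holding=E
step 2 (stack(E, C)): towers=[A/C/E; B; D] holding=-
goal check: towers=[A/C/E; B; D] holding=- — reached (length 2, optimal by BFS)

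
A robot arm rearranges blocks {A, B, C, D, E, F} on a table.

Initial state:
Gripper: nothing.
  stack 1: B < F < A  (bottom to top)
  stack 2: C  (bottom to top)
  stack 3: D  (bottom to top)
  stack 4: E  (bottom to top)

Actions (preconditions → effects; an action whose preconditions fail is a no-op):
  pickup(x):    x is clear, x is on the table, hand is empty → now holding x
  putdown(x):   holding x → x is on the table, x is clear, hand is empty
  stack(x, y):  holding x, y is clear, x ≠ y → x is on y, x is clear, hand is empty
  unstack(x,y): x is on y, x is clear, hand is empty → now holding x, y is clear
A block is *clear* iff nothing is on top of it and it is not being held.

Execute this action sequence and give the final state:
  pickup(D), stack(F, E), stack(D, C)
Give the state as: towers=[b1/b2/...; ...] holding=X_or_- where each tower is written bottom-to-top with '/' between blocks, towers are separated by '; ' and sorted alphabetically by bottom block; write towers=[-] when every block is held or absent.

towers=[B/F/A; C/D; E] holding=-

step 1 (pickup(D)): towers=[B/F/A; C; E] holding=D
step 2 (stack(F, E)) [no-op]: towers=[B/F/A; C; E] holding=D
step 3 (stack(D, C)): towers=[B/F/A; C/D; E] holding=-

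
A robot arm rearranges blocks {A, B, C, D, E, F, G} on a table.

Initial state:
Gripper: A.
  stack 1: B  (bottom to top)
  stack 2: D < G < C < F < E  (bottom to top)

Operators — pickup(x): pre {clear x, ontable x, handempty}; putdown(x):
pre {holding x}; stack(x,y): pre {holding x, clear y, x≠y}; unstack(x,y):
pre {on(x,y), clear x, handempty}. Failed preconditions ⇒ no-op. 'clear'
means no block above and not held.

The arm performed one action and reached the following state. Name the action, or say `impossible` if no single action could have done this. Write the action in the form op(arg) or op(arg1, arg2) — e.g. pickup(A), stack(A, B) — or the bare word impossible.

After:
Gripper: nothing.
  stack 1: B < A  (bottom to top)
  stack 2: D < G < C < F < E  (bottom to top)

stack(A, B)

target: towers=[B/A; D/G/C/F/E] holding=-
        putdown(A) → towers=[A; B; D/G/C/F/E] holding=-
       stack(A, B) → towers=[B/A; D/G/C/F/E] holding=-  ← match
       stack(A, E) → towers=[B; D/G/C/F/E/A] holding=-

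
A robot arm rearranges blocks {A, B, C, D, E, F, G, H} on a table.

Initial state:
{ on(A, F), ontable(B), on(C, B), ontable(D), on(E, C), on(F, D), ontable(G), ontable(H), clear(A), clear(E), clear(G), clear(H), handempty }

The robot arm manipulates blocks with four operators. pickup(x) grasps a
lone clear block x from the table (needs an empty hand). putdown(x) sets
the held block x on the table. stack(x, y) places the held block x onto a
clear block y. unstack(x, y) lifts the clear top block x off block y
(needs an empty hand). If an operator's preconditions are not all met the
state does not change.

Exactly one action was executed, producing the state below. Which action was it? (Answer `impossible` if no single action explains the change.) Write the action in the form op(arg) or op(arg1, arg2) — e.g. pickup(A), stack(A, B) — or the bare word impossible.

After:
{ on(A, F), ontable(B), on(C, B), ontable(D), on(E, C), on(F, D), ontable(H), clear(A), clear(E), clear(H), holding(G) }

target: towers=[B/C/E; D/F/A; H] holding=G
         pickup(G) → towers=[B/C/E; D/F/A; H] holding=G  ← match
     unstack(A, F) → towers=[B/C/E; D/F; G; H] holding=A
     unstack(E, C) → towers=[B/C; D/F/A; G; H] holding=E
         pickup(H) → towers=[B/C/E; D/F/A; G] holding=H

pickup(G)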